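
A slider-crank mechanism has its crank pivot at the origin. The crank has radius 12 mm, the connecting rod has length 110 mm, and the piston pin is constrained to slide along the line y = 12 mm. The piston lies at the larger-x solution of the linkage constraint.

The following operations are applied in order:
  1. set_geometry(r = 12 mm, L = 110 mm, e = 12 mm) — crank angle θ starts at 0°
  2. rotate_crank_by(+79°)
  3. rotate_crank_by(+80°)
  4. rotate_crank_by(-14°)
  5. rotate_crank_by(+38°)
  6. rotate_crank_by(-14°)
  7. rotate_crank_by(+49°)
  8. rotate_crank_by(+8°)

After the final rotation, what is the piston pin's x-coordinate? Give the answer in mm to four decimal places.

99.7119

set_geometry: r = 12 mm, L = 110 mm, e = 12 mm; θ ← 0°
rotate_crank_by(+79°): θ ← 0° +79° = 79°
rotate_crank_by(+80°): θ ← 79° +80° = 159°
rotate_crank_by(-14°): θ ← 159° -14° = 145°
rotate_crank_by(+38°): θ ← 145° +38° = 183°
rotate_crank_by(-14°): θ ← 183° -14° = 169°
rotate_crank_by(+49°): θ ← 169° +49° = 218°
rotate_crank_by(+8°): θ ← 218° +8° = 226°
crank pin P = (r cos θ, r sin θ) = (-8.335900, -8.632078)
h = r sin θ − e = -8.632078 − 12 = -20.632078
x = r cos θ + √(L² − h²) = -8.335900 + √(12100.0 − 425.6826) = -8.335900 + 108.047755 = 99.711855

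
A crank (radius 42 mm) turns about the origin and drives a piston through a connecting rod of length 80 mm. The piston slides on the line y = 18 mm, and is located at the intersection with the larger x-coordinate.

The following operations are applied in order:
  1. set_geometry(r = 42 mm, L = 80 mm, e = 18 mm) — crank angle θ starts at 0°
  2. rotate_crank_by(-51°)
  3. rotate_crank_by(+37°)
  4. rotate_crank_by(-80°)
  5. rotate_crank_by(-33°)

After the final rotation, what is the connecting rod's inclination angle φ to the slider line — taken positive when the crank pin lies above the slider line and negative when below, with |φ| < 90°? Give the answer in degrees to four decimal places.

-40.1120

set_geometry: r = 42 mm, L = 80 mm, e = 18 mm; θ ← 0°
rotate_crank_by(-51°): θ ← 0° -51° = -51°
rotate_crank_by(+37°): θ ← -51° +37° = -14°
rotate_crank_by(-80°): θ ← -14° -80° = -94°
rotate_crank_by(-33°): θ ← -94° -33° = -127°
crank pin P = (r cos θ, r sin θ) = (-25.276231, -33.542691)
h = r sin θ − e = -33.542691 − 18 = -51.542691
sin φ = h / L = -51.542691 / 80 = -0.64428364
φ = arcsin(-0.64428364) = -40.111987°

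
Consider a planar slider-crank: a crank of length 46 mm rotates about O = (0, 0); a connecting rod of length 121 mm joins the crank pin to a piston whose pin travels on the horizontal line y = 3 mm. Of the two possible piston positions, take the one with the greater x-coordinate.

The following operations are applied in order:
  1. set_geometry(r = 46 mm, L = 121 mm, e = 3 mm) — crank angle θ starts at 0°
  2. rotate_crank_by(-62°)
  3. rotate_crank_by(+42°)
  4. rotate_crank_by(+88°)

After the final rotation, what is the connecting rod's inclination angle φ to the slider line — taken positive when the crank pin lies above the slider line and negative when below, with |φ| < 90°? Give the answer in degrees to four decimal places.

set_geometry: r = 46 mm, L = 121 mm, e = 3 mm; θ ← 0°
rotate_crank_by(-62°): θ ← 0° -62° = -62°
rotate_crank_by(+42°): θ ← -62° +42° = -20°
rotate_crank_by(+88°): θ ← -20° +88° = 68°
crank pin P = (r cos θ, r sin θ) = (17.231903, 42.650457)
h = r sin θ − e = 42.650457 − 3 = 39.650457
sin φ = h / L = 39.650457 / 121 = 0.32768973
φ = arcsin(0.32768973) = 19.128611°

19.1286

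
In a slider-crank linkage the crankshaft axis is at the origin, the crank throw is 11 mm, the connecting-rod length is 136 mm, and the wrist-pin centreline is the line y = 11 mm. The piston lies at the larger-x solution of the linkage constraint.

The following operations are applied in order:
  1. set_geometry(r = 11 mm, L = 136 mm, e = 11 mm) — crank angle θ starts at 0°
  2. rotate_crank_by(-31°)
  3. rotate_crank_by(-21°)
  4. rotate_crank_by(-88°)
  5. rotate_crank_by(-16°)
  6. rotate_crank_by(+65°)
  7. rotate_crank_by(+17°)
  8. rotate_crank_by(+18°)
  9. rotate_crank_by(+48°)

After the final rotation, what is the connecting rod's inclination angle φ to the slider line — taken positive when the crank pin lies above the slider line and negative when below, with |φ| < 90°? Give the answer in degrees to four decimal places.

-5.2867

set_geometry: r = 11 mm, L = 136 mm, e = 11 mm; θ ← 0°
rotate_crank_by(-31°): θ ← 0° -31° = -31°
rotate_crank_by(-21°): θ ← -31° -21° = -52°
rotate_crank_by(-88°): θ ← -52° -88° = -140°
rotate_crank_by(-16°): θ ← -140° -16° = -156°
rotate_crank_by(+65°): θ ← -156° +65° = -91°
rotate_crank_by(+17°): θ ← -91° +17° = -74°
rotate_crank_by(+18°): θ ← -74° +18° = -56°
rotate_crank_by(+48°): θ ← -56° +48° = -8°
crank pin P = (r cos θ, r sin θ) = (10.892949, -1.530904)
h = r sin θ − e = -1.530904 − 11 = -12.530904
sin φ = h / L = -12.530904 / 136 = -0.09213900
φ = arcsin(-0.09213900) = -5.286674°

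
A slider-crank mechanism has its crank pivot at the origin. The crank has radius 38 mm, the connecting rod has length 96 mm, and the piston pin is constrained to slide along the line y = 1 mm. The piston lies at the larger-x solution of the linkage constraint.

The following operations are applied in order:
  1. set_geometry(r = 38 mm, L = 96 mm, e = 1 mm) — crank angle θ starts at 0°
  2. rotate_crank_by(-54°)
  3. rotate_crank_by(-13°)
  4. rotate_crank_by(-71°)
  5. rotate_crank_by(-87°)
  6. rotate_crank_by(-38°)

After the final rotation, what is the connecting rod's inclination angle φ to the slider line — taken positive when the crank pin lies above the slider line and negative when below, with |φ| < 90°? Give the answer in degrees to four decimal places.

22.4865

set_geometry: r = 38 mm, L = 96 mm, e = 1 mm; θ ← 0°
rotate_crank_by(-54°): θ ← 0° -54° = -54°
rotate_crank_by(-13°): θ ← -54° -13° = -67°
rotate_crank_by(-71°): θ ← -67° -71° = -138°
rotate_crank_by(-87°): θ ← -138° -87° = -225°
rotate_crank_by(-38°): θ ← -225° -38° = -263°
crank pin P = (r cos θ, r sin θ) = (-4.631035, 37.716754)
h = r sin θ − e = 37.716754 − 1 = 36.716754
sin φ = h / L = 36.716754 / 96 = 0.38246619
φ = arcsin(0.38246619) = 22.486528°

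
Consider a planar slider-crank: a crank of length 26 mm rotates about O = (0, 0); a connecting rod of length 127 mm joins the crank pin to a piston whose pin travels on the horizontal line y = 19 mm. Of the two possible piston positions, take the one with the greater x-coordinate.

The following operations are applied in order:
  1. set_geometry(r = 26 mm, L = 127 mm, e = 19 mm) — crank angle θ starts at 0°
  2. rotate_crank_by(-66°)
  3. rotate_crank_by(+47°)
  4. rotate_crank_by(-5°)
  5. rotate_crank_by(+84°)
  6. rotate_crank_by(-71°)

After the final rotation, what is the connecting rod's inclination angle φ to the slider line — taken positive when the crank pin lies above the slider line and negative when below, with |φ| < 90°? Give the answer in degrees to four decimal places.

set_geometry: r = 26 mm, L = 127 mm, e = 19 mm; θ ← 0°
rotate_crank_by(-66°): θ ← 0° -66° = -66°
rotate_crank_by(+47°): θ ← -66° +47° = -19°
rotate_crank_by(-5°): θ ← -19° -5° = -24°
rotate_crank_by(+84°): θ ← -24° +84° = 60°
rotate_crank_by(-71°): θ ← 60° -71° = -11°
crank pin P = (r cos θ, r sin θ) = (25.522307, -4.961034)
h = r sin θ − e = -4.961034 − 19 = -23.961034
sin φ = h / L = -23.961034 / 127 = -0.18866956
φ = arcsin(-0.18866956) = -10.875151°

-10.8752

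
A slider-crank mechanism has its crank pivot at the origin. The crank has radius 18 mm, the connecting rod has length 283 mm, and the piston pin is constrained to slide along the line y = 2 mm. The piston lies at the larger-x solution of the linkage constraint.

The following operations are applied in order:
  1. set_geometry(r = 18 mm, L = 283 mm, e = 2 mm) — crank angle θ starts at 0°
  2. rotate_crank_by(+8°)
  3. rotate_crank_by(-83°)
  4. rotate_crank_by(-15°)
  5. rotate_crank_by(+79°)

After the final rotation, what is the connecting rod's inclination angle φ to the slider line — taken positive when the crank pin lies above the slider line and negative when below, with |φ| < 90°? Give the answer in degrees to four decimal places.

-1.1003

set_geometry: r = 18 mm, L = 283 mm, e = 2 mm; θ ← 0°
rotate_crank_by(+8°): θ ← 0° +8° = 8°
rotate_crank_by(-83°): θ ← 8° -83° = -75°
rotate_crank_by(-15°): θ ← -75° -15° = -90°
rotate_crank_by(+79°): θ ← -90° +79° = -11°
crank pin P = (r cos θ, r sin θ) = (17.669289, -3.434562)
h = r sin θ − e = -3.434562 − 2 = -5.434562
sin φ = h / L = -5.434562 / 283 = -0.01920340
φ = arcsin(-0.01920340) = -1.100341°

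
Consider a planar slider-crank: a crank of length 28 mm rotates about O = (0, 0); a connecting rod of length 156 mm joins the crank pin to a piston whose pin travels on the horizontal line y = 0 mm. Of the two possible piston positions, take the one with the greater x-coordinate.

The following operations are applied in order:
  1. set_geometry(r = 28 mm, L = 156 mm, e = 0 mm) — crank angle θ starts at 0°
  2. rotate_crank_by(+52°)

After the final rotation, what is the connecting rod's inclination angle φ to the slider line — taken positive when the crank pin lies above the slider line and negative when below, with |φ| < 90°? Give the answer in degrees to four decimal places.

8.1311

set_geometry: r = 28 mm, L = 156 mm, e = 0 mm; θ ← 0°
rotate_crank_by(+52°): θ ← 0° +52° = 52°
crank pin P = (r cos θ, r sin θ) = (17.238521, 22.064301)
h = r sin θ − e = 22.064301 − 0 = 22.064301
sin φ = h / L = 22.064301 / 156 = 0.14143783
φ = arcsin(0.14143783) = 8.131056°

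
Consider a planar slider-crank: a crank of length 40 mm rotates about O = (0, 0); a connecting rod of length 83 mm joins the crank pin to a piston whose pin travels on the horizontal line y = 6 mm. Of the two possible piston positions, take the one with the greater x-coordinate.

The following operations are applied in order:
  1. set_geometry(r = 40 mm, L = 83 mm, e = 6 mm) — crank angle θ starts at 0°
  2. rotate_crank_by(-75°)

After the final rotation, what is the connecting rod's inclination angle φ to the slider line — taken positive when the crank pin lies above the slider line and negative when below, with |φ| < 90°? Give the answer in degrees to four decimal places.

set_geometry: r = 40 mm, L = 83 mm, e = 6 mm; θ ← 0°
rotate_crank_by(-75°): θ ← 0° -75° = -75°
crank pin P = (r cos θ, r sin θ) = (10.352762, -38.637033)
h = r sin θ − e = -38.637033 − 6 = -44.637033
sin φ = h / L = -44.637033 / 83 = -0.53779558
φ = arcsin(-0.53779558) = -32.533700°

-32.5337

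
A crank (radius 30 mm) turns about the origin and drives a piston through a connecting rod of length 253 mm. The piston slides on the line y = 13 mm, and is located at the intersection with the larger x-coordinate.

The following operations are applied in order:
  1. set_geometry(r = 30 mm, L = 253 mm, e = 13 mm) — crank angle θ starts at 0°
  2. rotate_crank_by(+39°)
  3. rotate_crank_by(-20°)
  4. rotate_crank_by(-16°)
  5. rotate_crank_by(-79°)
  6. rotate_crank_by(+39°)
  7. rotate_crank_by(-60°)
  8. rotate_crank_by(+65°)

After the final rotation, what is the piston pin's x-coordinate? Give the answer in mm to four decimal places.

276.7857

set_geometry: r = 30 mm, L = 253 mm, e = 13 mm; θ ← 0°
rotate_crank_by(+39°): θ ← 0° +39° = 39°
rotate_crank_by(-20°): θ ← 39° -20° = 19°
rotate_crank_by(-16°): θ ← 19° -16° = 3°
rotate_crank_by(-79°): θ ← 3° -79° = -76°
rotate_crank_by(+39°): θ ← -76° +39° = -37°
rotate_crank_by(-60°): θ ← -37° -60° = -97°
rotate_crank_by(+65°): θ ← -97° +65° = -32°
crank pin P = (r cos θ, r sin θ) = (25.441443, -15.897578)
h = r sin θ − e = -15.897578 − 13 = -28.897578
x = r cos θ + √(L² − h²) = 25.441443 + √(64009.0 − 835.0700) = 25.441443 + 251.344246 = 276.785689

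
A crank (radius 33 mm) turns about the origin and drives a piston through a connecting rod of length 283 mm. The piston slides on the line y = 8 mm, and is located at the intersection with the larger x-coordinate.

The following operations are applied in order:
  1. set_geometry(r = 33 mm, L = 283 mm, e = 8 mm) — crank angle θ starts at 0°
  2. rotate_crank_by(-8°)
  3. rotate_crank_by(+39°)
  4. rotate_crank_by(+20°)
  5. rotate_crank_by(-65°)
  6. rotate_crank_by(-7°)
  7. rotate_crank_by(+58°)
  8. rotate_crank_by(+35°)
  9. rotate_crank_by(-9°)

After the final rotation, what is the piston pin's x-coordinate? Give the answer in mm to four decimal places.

297.1712

set_geometry: r = 33 mm, L = 283 mm, e = 8 mm; θ ← 0°
rotate_crank_by(-8°): θ ← 0° -8° = -8°
rotate_crank_by(+39°): θ ← -8° +39° = 31°
rotate_crank_by(+20°): θ ← 31° +20° = 51°
rotate_crank_by(-65°): θ ← 51° -65° = -14°
rotate_crank_by(-7°): θ ← -14° -7° = -21°
rotate_crank_by(+58°): θ ← -21° +58° = 37°
rotate_crank_by(+35°): θ ← 37° +35° = 72°
rotate_crank_by(-9°): θ ← 72° -9° = 63°
crank pin P = (r cos θ, r sin θ) = (14.981686, 29.403215)
h = r sin θ − e = 29.403215 − 8 = 21.403215
x = r cos θ + √(L² − h²) = 14.981686 + √(80089.0 − 458.0976) = 14.981686 + 282.189480 = 297.171166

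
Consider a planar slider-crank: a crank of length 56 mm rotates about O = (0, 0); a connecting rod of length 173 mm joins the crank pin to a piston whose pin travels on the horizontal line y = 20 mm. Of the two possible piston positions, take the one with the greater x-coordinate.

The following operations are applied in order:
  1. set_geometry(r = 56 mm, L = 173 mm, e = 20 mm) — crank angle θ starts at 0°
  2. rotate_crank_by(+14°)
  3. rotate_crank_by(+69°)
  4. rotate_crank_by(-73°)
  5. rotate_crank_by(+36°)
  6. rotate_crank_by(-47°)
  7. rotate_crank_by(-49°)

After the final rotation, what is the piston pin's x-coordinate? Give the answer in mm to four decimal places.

197.1568

set_geometry: r = 56 mm, L = 173 mm, e = 20 mm; θ ← 0°
rotate_crank_by(+14°): θ ← 0° +14° = 14°
rotate_crank_by(+69°): θ ← 14° +69° = 83°
rotate_crank_by(-73°): θ ← 83° -73° = 10°
rotate_crank_by(+36°): θ ← 10° +36° = 46°
rotate_crank_by(-47°): θ ← 46° -47° = -1°
rotate_crank_by(-49°): θ ← -1° -49° = -50°
crank pin P = (r cos θ, r sin θ) = (35.996106, -42.898489)
h = r sin θ − e = -42.898489 − 20 = -62.898489
x = r cos θ + √(L² − h²) = 35.996106 + √(29929.0 − 3956.2199) = 35.996106 + 161.160728 = 197.156834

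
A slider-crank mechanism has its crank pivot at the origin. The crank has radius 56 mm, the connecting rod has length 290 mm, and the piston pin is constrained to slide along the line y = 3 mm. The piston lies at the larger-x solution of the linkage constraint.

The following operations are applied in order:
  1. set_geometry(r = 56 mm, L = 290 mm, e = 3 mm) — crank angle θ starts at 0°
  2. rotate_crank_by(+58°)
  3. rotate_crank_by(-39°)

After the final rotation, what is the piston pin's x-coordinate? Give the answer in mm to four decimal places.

set_geometry: r = 56 mm, L = 290 mm, e = 3 mm; θ ← 0°
rotate_crank_by(+58°): θ ← 0° +58° = 58°
rotate_crank_by(-39°): θ ← 58° -39° = 19°
crank pin P = (r cos θ, r sin θ) = (52.949040, 18.231817)
h = r sin θ − e = 18.231817 − 3 = 15.231817
x = r cos θ + √(L² − h²) = 52.949040 + √(84100.0 − 232.0082) = 52.949040 + 289.599710 = 342.548750

342.5487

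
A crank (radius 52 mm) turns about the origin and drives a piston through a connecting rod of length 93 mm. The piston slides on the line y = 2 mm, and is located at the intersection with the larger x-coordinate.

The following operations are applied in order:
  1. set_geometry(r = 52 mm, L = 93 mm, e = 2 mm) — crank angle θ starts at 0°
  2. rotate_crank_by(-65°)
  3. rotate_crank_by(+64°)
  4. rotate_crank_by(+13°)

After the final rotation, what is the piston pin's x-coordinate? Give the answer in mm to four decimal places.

143.4453

set_geometry: r = 52 mm, L = 93 mm, e = 2 mm; θ ← 0°
rotate_crank_by(-65°): θ ← 0° -65° = -65°
rotate_crank_by(+64°): θ ← -65° +64° = -1°
rotate_crank_by(+13°): θ ← -1° +13° = 12°
crank pin P = (r cos θ, r sin θ) = (50.863675, 10.811408)
h = r sin θ − e = 10.811408 − 2 = 8.811408
x = r cos θ + √(L² − h²) = 50.863675 + √(8649.0 − 77.6409) = 50.863675 + 92.581635 = 143.445310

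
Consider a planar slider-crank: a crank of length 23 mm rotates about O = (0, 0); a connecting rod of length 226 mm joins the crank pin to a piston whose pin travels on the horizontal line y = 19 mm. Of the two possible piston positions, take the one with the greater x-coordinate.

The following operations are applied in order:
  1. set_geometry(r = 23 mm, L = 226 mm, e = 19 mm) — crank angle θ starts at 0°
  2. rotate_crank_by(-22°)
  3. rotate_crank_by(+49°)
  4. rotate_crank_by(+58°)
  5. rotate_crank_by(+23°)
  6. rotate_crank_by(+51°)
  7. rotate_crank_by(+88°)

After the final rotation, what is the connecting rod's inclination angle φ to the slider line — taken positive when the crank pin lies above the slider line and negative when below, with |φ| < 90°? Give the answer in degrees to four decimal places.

-10.2388

set_geometry: r = 23 mm, L = 226 mm, e = 19 mm; θ ← 0°
rotate_crank_by(-22°): θ ← 0° -22° = -22°
rotate_crank_by(+49°): θ ← -22° +49° = 27°
rotate_crank_by(+58°): θ ← 27° +58° = 85°
rotate_crank_by(+23°): θ ← 85° +23° = 108°
rotate_crank_by(+51°): θ ← 108° +51° = 159°
rotate_crank_by(+88°): θ ← 159° +88° = 247°
crank pin P = (r cos θ, r sin θ) = (-8.986816, -21.171612)
h = r sin θ − e = -21.171612 − 19 = -40.171612
sin φ = h / L = -40.171612 / 226 = -0.17775049
φ = arcsin(-0.17775049) = -10.238760°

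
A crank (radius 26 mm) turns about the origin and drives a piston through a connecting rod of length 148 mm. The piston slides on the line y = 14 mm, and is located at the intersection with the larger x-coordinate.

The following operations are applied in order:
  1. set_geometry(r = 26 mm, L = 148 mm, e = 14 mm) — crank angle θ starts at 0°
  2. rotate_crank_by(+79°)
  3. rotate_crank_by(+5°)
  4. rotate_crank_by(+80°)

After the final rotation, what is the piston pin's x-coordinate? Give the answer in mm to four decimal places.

122.8494

set_geometry: r = 26 mm, L = 148 mm, e = 14 mm; θ ← 0°
rotate_crank_by(+79°): θ ← 0° +79° = 79°
rotate_crank_by(+5°): θ ← 79° +5° = 84°
rotate_crank_by(+80°): θ ← 84° +80° = 164°
crank pin P = (r cos θ, r sin θ) = (-24.992804, 7.166571)
h = r sin θ − e = 7.166571 − 14 = -6.833429
x = r cos θ + √(L² − h²) = -24.992804 + √(21904.0 − 46.6957) = -24.992804 + 147.842160 = 122.849356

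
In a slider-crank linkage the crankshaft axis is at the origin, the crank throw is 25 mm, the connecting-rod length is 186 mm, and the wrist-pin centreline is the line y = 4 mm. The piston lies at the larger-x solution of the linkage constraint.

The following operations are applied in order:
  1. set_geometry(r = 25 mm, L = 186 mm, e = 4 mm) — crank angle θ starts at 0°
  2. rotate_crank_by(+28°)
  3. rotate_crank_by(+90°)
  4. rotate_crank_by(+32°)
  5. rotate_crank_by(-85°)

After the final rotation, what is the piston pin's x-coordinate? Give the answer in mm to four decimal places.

195.6273

set_geometry: r = 25 mm, L = 186 mm, e = 4 mm; θ ← 0°
rotate_crank_by(+28°): θ ← 0° +28° = 28°
rotate_crank_by(+90°): θ ← 28° +90° = 118°
rotate_crank_by(+32°): θ ← 118° +32° = 150°
rotate_crank_by(-85°): θ ← 150° -85° = 65°
crank pin P = (r cos θ, r sin θ) = (10.565457, 22.657695)
h = r sin θ − e = 22.657695 − 4 = 18.657695
x = r cos θ + √(L² − h²) = 10.565457 + √(34596.0 − 348.1096) = 10.565457 + 185.061856 = 195.627312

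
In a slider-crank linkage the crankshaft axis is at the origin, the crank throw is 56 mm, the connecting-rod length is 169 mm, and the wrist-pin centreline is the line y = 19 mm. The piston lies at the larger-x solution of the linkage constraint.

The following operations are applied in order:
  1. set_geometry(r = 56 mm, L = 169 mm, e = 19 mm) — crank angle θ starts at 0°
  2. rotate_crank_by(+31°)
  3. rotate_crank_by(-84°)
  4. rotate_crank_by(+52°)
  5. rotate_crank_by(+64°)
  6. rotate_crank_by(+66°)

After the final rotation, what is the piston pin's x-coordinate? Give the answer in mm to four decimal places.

131.9698

set_geometry: r = 56 mm, L = 169 mm, e = 19 mm; θ ← 0°
rotate_crank_by(+31°): θ ← 0° +31° = 31°
rotate_crank_by(-84°): θ ← 31° -84° = -53°
rotate_crank_by(+52°): θ ← -53° +52° = -1°
rotate_crank_by(+64°): θ ← -1° +64° = 63°
rotate_crank_by(+66°): θ ← 63° +66° = 129°
crank pin P = (r cos θ, r sin θ) = (-35.241942, 43.520174)
h = r sin θ − e = 43.520174 − 19 = 24.520174
x = r cos θ + √(L² − h²) = -35.241942 + √(28561.0 − 601.2389) = -35.241942 + 167.211725 = 131.969783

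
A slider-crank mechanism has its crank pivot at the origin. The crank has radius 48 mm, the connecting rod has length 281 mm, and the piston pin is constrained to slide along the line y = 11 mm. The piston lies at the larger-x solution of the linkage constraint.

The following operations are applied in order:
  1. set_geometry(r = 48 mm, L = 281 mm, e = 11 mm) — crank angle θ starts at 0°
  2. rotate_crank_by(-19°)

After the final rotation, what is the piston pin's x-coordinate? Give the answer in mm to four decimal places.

325.1205

set_geometry: r = 48 mm, L = 281 mm, e = 11 mm; θ ← 0°
rotate_crank_by(-19°): θ ← 0° -19° = -19°
crank pin P = (r cos θ, r sin θ) = (45.384892, -15.627271)
h = r sin θ − e = -15.627271 − 11 = -26.627271
x = r cos θ + √(L² − h²) = 45.384892 + √(78961.0 − 709.0116) = 45.384892 + 279.735569 = 325.120460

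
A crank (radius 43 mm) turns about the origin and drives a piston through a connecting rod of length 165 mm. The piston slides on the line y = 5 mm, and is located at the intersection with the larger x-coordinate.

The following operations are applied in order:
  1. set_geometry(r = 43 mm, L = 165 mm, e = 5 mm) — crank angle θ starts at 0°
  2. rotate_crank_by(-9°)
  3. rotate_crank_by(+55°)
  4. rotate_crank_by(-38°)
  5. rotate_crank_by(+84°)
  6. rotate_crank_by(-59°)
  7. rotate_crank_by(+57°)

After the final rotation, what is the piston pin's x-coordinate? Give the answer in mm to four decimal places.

160.5646

set_geometry: r = 43 mm, L = 165 mm, e = 5 mm; θ ← 0°
rotate_crank_by(-9°): θ ← 0° -9° = -9°
rotate_crank_by(+55°): θ ← -9° +55° = 46°
rotate_crank_by(-38°): θ ← 46° -38° = 8°
rotate_crank_by(+84°): θ ← 8° +84° = 92°
rotate_crank_by(-59°): θ ← 92° -59° = 33°
rotate_crank_by(+57°): θ ← 33° +57° = 90°
crank pin P = (r cos θ, r sin θ) = (0.000000, 43.000000)
h = r sin θ − e = 43.000000 − 5 = 38.000000
x = r cos θ + √(L² − h²) = 0.000000 + √(27225.0 − 1444.0000) = 0.000000 + 160.564629 = 160.564629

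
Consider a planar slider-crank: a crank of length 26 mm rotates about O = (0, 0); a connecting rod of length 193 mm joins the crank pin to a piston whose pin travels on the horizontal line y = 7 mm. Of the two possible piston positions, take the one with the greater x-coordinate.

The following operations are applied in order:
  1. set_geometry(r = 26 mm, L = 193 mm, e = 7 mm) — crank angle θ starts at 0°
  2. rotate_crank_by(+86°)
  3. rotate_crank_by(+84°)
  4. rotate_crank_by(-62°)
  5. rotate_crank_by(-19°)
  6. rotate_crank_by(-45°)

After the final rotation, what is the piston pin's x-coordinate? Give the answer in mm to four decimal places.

211.3856

set_geometry: r = 26 mm, L = 193 mm, e = 7 mm; θ ← 0°
rotate_crank_by(+86°): θ ← 0° +86° = 86°
rotate_crank_by(+84°): θ ← 86° +84° = 170°
rotate_crank_by(-62°): θ ← 170° -62° = 108°
rotate_crank_by(-19°): θ ← 108° -19° = 89°
rotate_crank_by(-45°): θ ← 89° -45° = 44°
crank pin P = (r cos θ, r sin θ) = (18.702835, 18.061118)
h = r sin θ − e = 18.061118 − 7 = 11.061118
x = r cos θ + √(L² − h²) = 18.702835 + √(37249.0 − 122.3483) = 18.702835 + 192.682775 = 211.385610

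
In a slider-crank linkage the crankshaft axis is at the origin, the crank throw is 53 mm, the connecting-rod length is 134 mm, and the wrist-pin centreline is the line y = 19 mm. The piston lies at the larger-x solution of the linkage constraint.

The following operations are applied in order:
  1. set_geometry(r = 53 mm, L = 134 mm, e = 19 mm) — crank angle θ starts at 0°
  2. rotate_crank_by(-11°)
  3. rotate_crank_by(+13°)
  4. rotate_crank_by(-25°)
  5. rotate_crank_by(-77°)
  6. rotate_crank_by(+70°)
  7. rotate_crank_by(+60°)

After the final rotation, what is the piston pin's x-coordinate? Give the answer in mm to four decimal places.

179.6893

set_geometry: r = 53 mm, L = 134 mm, e = 19 mm; θ ← 0°
rotate_crank_by(-11°): θ ← 0° -11° = -11°
rotate_crank_by(+13°): θ ← -11° +13° = 2°
rotate_crank_by(-25°): θ ← 2° -25° = -23°
rotate_crank_by(-77°): θ ← -23° -77° = -100°
rotate_crank_by(+70°): θ ← -100° +70° = -30°
rotate_crank_by(+60°): θ ← -30° +60° = 30°
crank pin P = (r cos θ, r sin θ) = (45.899346, 26.500000)
h = r sin θ − e = 26.500000 − 19 = 7.500000
x = r cos θ + √(L² − h²) = 45.899346 + √(17956.0 − 56.2500) = 45.899346 + 133.789947 = 179.689294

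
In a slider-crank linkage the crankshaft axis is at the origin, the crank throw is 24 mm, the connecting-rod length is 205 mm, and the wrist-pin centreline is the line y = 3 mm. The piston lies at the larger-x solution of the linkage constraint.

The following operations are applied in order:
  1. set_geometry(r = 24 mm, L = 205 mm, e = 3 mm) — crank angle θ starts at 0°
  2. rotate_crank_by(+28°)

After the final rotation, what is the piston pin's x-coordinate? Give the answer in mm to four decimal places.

set_geometry: r = 24 mm, L = 205 mm, e = 3 mm; θ ← 0°
rotate_crank_by(+28°): θ ← 0° +28° = 28°
crank pin P = (r cos θ, r sin θ) = (21.190742, 11.267318)
h = r sin θ − e = 11.267318 − 3 = 8.267318
x = r cos θ + √(L² − h²) = 21.190742 + √(42025.0 − 68.3485) = 21.190742 + 204.833228 = 226.023971

226.0240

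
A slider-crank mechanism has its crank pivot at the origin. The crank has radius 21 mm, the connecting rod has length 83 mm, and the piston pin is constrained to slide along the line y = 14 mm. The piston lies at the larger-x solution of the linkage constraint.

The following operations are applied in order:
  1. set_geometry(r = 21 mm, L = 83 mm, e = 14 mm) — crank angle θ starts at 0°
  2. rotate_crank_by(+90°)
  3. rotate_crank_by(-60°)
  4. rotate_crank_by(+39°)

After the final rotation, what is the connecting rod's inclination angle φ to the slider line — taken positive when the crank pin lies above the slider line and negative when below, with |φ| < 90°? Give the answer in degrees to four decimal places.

3.8723

set_geometry: r = 21 mm, L = 83 mm, e = 14 mm; θ ← 0°
rotate_crank_by(+90°): θ ← 0° +90° = 90°
rotate_crank_by(-60°): θ ← 90° -60° = 30°
rotate_crank_by(+39°): θ ← 30° +39° = 69°
crank pin P = (r cos θ, r sin θ) = (7.525727, 19.605189)
h = r sin θ − e = 19.605189 − 14 = 5.605189
sin φ = h / L = 5.605189 / 83 = 0.06753240
φ = arcsin(0.06753240) = 3.872268°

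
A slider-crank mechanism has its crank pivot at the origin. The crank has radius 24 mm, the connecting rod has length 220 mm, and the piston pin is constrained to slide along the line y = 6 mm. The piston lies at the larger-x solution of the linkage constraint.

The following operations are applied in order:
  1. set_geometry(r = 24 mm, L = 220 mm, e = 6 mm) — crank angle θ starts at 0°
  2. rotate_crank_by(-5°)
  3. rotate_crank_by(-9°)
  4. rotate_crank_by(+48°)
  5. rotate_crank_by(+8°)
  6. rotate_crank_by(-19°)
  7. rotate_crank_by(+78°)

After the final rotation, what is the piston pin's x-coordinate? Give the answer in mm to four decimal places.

set_geometry: r = 24 mm, L = 220 mm, e = 6 mm; θ ← 0°
rotate_crank_by(-5°): θ ← 0° -5° = -5°
rotate_crank_by(-9°): θ ← -5° -9° = -14°
rotate_crank_by(+48°): θ ← -14° +48° = 34°
rotate_crank_by(+8°): θ ← 34° +8° = 42°
rotate_crank_by(-19°): θ ← 42° -19° = 23°
rotate_crank_by(+78°): θ ← 23° +78° = 101°
crank pin P = (r cos θ, r sin θ) = (-4.579416, 23.559052)
h = r sin θ − e = 23.559052 − 6 = 17.559052
x = r cos θ + √(L² − h²) = -4.579416 + √(48400.0 − 308.3203) = -4.579416 + 219.298152 = 214.718737

214.7187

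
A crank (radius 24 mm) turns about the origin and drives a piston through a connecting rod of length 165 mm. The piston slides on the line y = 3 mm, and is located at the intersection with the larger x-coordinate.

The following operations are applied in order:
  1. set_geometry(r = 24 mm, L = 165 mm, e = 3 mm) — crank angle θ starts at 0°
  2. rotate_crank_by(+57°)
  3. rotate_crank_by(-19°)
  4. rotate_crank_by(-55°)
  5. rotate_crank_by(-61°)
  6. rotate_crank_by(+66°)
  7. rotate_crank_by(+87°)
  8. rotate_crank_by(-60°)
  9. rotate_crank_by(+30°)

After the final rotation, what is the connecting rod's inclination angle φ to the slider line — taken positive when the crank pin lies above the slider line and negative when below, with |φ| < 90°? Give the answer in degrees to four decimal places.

set_geometry: r = 24 mm, L = 165 mm, e = 3 mm; θ ← 0°
rotate_crank_by(+57°): θ ← 0° +57° = 57°
rotate_crank_by(-19°): θ ← 57° -19° = 38°
rotate_crank_by(-55°): θ ← 38° -55° = -17°
rotate_crank_by(-61°): θ ← -17° -61° = -78°
rotate_crank_by(+66°): θ ← -78° +66° = -12°
rotate_crank_by(+87°): θ ← -12° +87° = 75°
rotate_crank_by(-60°): θ ← 75° -60° = 15°
rotate_crank_by(+30°): θ ← 15° +30° = 45°
crank pin P = (r cos θ, r sin θ) = (16.970563, 16.970563)
h = r sin θ − e = 16.970563 − 3 = 13.970563
sin φ = h / L = 13.970563 / 165 = 0.08467008
φ = arcsin(0.08467008) = 4.857053°

4.8571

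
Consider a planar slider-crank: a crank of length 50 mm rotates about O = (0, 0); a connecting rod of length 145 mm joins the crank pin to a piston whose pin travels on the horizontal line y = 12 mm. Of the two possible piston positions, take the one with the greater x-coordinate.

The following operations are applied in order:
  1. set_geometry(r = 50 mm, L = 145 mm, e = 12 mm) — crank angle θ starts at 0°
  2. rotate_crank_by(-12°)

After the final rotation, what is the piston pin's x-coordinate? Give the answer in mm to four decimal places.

set_geometry: r = 50 mm, L = 145 mm, e = 12 mm; θ ← 0°
rotate_crank_by(-12°): θ ← 0° -12° = -12°
crank pin P = (r cos θ, r sin θ) = (48.907380, -10.395585)
h = r sin θ − e = -10.395585 − 12 = -22.395585
x = r cos θ + √(L² − h²) = 48.907380 + √(21025.0 − 501.5622) = 48.907380 + 143.260036 = 192.167416

192.1674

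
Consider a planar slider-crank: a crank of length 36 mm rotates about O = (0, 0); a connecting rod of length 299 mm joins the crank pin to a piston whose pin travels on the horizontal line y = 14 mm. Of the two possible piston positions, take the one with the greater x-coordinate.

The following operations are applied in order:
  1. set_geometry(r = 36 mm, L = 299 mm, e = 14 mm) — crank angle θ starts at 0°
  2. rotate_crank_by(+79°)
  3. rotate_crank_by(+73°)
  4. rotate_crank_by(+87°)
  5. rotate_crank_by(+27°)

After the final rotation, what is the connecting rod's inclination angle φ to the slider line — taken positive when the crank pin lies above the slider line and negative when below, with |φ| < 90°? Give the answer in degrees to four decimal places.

set_geometry: r = 36 mm, L = 299 mm, e = 14 mm; θ ← 0°
rotate_crank_by(+79°): θ ← 0° +79° = 79°
rotate_crank_by(+73°): θ ← 79° +73° = 152°
rotate_crank_by(+87°): θ ← 152° +87° = 239°
rotate_crank_by(+27°): θ ← 239° +27° = 266°
crank pin P = (r cos θ, r sin θ) = (-2.511233, -35.912306)
h = r sin θ − e = -35.912306 − 14 = -49.912306
sin φ = h / L = -49.912306 / 299 = -0.16693079
φ = arcsin(-0.16693079) = -9.609416°

-9.6094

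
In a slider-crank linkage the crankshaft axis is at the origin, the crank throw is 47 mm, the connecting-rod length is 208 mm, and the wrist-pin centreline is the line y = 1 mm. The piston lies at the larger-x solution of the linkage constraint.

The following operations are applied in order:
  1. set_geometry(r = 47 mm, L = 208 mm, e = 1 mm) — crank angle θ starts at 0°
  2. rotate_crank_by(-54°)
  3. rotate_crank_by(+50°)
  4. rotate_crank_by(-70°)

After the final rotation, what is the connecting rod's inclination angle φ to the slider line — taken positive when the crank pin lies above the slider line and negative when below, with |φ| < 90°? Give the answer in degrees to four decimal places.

-12.8275

set_geometry: r = 47 mm, L = 208 mm, e = 1 mm; θ ← 0°
rotate_crank_by(-54°): θ ← 0° -54° = -54°
rotate_crank_by(+50°): θ ← -54° +50° = -4°
rotate_crank_by(-70°): θ ← -4° -70° = -74°
crank pin P = (r cos θ, r sin θ) = (12.954956, -45.179300)
h = r sin θ − e = -45.179300 − 1 = -46.179300
sin φ = h / L = -46.179300 / 208 = -0.22201586
φ = arcsin(-0.22201586) = -12.827462°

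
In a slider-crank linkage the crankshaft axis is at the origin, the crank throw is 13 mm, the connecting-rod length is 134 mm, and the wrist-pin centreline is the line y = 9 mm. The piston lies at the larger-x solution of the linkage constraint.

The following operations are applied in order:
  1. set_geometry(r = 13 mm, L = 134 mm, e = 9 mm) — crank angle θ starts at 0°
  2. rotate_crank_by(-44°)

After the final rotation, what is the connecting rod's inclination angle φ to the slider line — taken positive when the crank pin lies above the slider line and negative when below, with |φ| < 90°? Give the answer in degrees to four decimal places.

-7.7330

set_geometry: r = 13 mm, L = 134 mm, e = 9 mm; θ ← 0°
rotate_crank_by(-44°): θ ← 0° -44° = -44°
crank pin P = (r cos θ, r sin θ) = (9.351417, -9.030559)
h = r sin θ − e = -9.030559 − 9 = -18.030559
sin φ = h / L = -18.030559 / 134 = -0.13455641
φ = arcsin(-0.13455641) = -7.732970°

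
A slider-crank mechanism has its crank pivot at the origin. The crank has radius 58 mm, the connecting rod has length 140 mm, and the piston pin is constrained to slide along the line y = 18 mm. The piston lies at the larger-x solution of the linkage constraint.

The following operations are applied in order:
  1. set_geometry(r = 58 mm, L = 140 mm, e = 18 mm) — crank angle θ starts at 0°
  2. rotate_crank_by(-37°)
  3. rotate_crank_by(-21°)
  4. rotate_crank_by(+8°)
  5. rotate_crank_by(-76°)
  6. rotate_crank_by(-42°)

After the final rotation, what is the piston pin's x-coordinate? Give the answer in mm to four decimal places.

80.0025

set_geometry: r = 58 mm, L = 140 mm, e = 18 mm; θ ← 0°
rotate_crank_by(-37°): θ ← 0° -37° = -37°
rotate_crank_by(-21°): θ ← -37° -21° = -58°
rotate_crank_by(+8°): θ ← -58° +8° = -50°
rotate_crank_by(-76°): θ ← -50° -76° = -126°
rotate_crank_by(-42°): θ ← -126° -42° = -168°
crank pin P = (r cos θ, r sin θ) = (-56.732561, -12.058878)
h = r sin θ − e = -12.058878 − 18 = -30.058878
x = r cos θ + √(L² − h²) = -56.732561 + √(19600.0 − 903.5362) = -56.732561 + 136.735013 = 80.002452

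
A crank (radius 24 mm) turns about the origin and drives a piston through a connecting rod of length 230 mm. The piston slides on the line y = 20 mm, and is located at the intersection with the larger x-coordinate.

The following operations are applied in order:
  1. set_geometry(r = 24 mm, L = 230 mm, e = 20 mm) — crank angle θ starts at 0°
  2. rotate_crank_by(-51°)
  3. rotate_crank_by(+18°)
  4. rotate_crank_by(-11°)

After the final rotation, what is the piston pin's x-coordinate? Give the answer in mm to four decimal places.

244.3218

set_geometry: r = 24 mm, L = 230 mm, e = 20 mm; θ ← 0°
rotate_crank_by(-51°): θ ← 0° -51° = -51°
rotate_crank_by(+18°): θ ← -51° +18° = -33°
rotate_crank_by(-11°): θ ← -33° -11° = -44°
crank pin P = (r cos θ, r sin θ) = (17.264155, -16.671801)
h = r sin θ − e = -16.671801 − 20 = -36.671801
x = r cos θ + √(L² − h²) = 17.264155 + √(52900.0 − 1344.8210) = 17.264155 + 227.057656 = 244.321811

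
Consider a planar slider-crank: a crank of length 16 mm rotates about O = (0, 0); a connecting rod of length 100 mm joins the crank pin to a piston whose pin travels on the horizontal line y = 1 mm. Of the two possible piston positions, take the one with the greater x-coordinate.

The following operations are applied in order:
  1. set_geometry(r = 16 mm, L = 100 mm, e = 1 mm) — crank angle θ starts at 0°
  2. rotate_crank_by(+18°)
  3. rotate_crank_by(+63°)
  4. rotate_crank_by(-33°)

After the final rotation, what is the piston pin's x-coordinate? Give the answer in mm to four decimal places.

110.1113

set_geometry: r = 16 mm, L = 100 mm, e = 1 mm; θ ← 0°
rotate_crank_by(+18°): θ ← 0° +18° = 18°
rotate_crank_by(+63°): θ ← 18° +63° = 81°
rotate_crank_by(-33°): θ ← 81° -33° = 48°
crank pin P = (r cos θ, r sin θ) = (10.706090, 11.890317)
h = r sin θ − e = 11.890317 − 1 = 10.890317
x = r cos θ + √(L² − h²) = 10.706090 + √(10000.0 − 118.5990) = 10.706090 + 99.405236 = 110.111326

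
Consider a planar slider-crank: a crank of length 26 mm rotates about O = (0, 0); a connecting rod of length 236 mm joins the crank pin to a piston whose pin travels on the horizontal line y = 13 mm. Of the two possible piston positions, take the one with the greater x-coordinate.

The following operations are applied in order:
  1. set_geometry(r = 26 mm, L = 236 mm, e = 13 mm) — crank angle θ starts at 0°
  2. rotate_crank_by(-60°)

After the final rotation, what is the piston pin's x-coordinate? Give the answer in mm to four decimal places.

set_geometry: r = 26 mm, L = 236 mm, e = 13 mm; θ ← 0°
rotate_crank_by(-60°): θ ← 0° -60° = -60°
crank pin P = (r cos θ, r sin θ) = (13.000000, -22.516660)
h = r sin θ − e = -22.516660 − 13 = -35.516660
x = r cos θ + √(L² − h²) = 13.000000 + √(55696.0 − 1261.4332) = 13.000000 + 233.312166 = 246.312166

246.3122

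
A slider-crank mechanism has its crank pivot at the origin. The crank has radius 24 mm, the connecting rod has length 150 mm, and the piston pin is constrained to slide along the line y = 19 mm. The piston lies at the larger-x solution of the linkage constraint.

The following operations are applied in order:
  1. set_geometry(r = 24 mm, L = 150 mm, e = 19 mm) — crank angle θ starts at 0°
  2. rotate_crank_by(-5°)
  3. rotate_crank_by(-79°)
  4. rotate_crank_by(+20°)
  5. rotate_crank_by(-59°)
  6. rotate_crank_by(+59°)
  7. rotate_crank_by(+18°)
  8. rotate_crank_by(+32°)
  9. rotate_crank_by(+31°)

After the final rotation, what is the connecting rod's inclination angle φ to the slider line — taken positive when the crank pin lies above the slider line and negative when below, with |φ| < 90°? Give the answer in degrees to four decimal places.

set_geometry: r = 24 mm, L = 150 mm, e = 19 mm; θ ← 0°
rotate_crank_by(-5°): θ ← 0° -5° = -5°
rotate_crank_by(-79°): θ ← -5° -79° = -84°
rotate_crank_by(+20°): θ ← -84° +20° = -64°
rotate_crank_by(-59°): θ ← -64° -59° = -123°
rotate_crank_by(+59°): θ ← -123° +59° = -64°
rotate_crank_by(+18°): θ ← -64° +18° = -46°
rotate_crank_by(+32°): θ ← -46° +32° = -14°
rotate_crank_by(+31°): θ ← -14° +31° = 17°
crank pin P = (r cos θ, r sin θ) = (22.951314, 7.016921)
h = r sin θ − e = 7.016921 − 19 = -11.983079
sin φ = h / L = -11.983079 / 150 = -0.07988719
φ = arcsin(-0.07988719) = -4.582082°

-4.5821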